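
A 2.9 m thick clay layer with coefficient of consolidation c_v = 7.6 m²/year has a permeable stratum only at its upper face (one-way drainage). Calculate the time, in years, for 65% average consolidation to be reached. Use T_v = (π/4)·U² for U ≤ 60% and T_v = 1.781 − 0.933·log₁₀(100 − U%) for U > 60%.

t ≈ 0.377 years

Drainage path length: H_d = H = 2.9 m (single drainage).
U > 60%: T_v = 1.781 − 0.933·log₁₀(100 − 65) = 0.34038.
t = T_v·H_d²/c_v = 0.34038×2.9²/7.6 = 0.3767 years.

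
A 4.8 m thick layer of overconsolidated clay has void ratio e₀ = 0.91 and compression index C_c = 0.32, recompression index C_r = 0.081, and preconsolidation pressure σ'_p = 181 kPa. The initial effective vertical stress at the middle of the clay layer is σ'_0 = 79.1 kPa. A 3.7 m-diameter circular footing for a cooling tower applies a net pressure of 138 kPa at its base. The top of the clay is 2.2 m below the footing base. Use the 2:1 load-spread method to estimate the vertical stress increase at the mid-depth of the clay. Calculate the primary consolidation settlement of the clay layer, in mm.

S_c ≈ 26.3 mm

Mid-depth of clay below the footing base: z = 2.2 + 4.8/2 = 4.6 m.
Stress increase at mid-clay by the 2:1 spreading method:
Δσ ≈ qD²/(D+z)² = 138×3.7²/(3.7+4.6)² = 27.424 kPa
Final effective stress: σ'_f = 79.1 + 27.424 = 106.52 kPa.
σ'_f = 106.52 ≤ σ'_p = 181 kPa, so the clay remains overconsolidated and only the recompression index applies:
S_c = C_r·H/(1+e₀)·log₁₀(σ'_f/σ'_0) = 0.081×4.8/1.91×log₁₀(106.52/79.1)
    = 0.20356 × 0.12925 = 0.02631 m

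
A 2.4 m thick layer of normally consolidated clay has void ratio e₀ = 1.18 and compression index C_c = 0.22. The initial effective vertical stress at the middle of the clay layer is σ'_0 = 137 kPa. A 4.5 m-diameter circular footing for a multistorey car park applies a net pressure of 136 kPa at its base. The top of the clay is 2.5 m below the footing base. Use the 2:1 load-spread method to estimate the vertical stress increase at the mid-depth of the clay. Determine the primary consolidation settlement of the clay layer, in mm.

Mid-depth of clay below the footing base: z = 2.5 + 2.4/2 = 3.7 m.
Stress increase at mid-clay by the 2:1 spreading method:
Δσ ≈ qD²/(D+z)² = 136×4.5²/(4.5+3.7)² = 40.958 kPa
Final effective stress: σ'_f = σ'_0 + Δσ = 137 + 40.958 = 177.96 kPa.
Normally consolidated clay, so the full stress increment lies on the virgin compression line:
S_c = C_c·H/(1+e₀)·log₁₀(σ'_f/σ'_0) = 0.22×2.4/(1+1.18)×log₁₀(177.96/137)
    = 0.2422 × 0.1136 = 0.02751 m

S_c ≈ 27.5 mm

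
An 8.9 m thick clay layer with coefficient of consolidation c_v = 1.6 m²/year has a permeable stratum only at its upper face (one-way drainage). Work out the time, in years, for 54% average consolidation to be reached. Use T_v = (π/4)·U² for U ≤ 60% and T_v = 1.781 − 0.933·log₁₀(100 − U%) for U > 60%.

Drainage path length: H_d = H = 8.9 m (single drainage).
U ≤ 60%: T_v = (π/4)·U² = (π/4)×0.54² = 0.22902.
t = T_v·H_d²/c_v = 0.22902×8.9²/1.6 = 11.34 years.

t ≈ 11.3 years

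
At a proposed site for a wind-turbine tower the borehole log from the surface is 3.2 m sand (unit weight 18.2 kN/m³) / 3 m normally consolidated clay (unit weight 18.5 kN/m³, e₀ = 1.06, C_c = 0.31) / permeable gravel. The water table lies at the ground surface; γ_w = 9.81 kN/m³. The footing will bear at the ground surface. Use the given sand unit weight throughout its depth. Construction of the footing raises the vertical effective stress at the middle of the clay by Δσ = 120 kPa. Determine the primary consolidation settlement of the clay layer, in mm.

S_c ≈ 272 mm

Mid-depth of clay below the ground surface: z = 3.2 + 3/2 = 4.7 m.
Total vertical stress at mid-clay: σ_v = 18.2×3.2 + 18.5×1.5 = 85.99 kPa.
Pore pressure: u = 9.81×(4.7 − 0) = 46.107 kPa.
Initial effective stress: σ'_0 = σ_v − u = 85.99 − 46.107 = 39.883 kPa.
Final effective stress: σ'_f = σ'_0 + Δσ = 39.883 + 120 = 159.88 kPa.
Normally consolidated clay, so the full stress increment lies on the virgin compression line:
S_c = C_c·H/(1+e₀)·log₁₀(σ'_f/σ'_0) = 0.31×3/(1+1.06)×log₁₀(159.88/39.883)
    = 0.45146 × 0.60301 = 0.2722 m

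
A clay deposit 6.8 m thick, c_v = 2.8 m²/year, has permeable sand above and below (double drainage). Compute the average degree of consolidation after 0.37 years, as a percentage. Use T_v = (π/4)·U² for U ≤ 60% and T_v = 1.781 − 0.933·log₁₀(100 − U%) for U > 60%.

U ≈ 33.8 %

Drainage path length: H_d = H/2 = 3.4 m (double drainage).
T_v = c_v·t/H_d² = 2.8×0.37/3.4² = 0.089619.
T_v = 0.089619 corresponds to the U ≤ 60% branch:
U = √(4T_v/π) = 0.3378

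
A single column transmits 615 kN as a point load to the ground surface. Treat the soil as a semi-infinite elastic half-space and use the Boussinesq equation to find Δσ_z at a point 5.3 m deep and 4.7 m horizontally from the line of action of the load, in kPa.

Δσ_z ≈ 2.45 kPa

Boussinesq vertical stress below a point load on an elastic half-space:
Δσ_z = 3P/(2πz²) · [1 + (r/z)²]^(−5/2)
r/z = 4.7/5.3 = 0.88679; [1+(r/z)²]^(−5/2) = 0.23445.
Δσ_z = 3×615/(2π×5.3²) × 0.23445 = 10.454 × 0.23445 = 2.451 kPa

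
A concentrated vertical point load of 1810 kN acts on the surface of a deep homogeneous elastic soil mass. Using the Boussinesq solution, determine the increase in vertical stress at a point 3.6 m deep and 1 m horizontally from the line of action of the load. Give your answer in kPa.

Boussinesq vertical stress below a point load on an elastic half-space:
Δσ_z = 3P/(2πz²) · [1 + (r/z)²]^(−5/2)
r/z = 1/3.6 = 0.27778; [1+(r/z)²]^(−5/2) = 0.83042.
Δσ_z = 3×1810/(2π×3.6²) × 0.83042 = 66.683 × 0.83042 = 55.37 kPa

Δσ_z ≈ 55.4 kPa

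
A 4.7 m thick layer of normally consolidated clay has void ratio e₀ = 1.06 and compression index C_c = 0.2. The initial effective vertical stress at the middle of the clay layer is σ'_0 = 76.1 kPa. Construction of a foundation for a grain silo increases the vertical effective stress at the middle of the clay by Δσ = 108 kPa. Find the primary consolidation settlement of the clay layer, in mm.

Final effective stress: σ'_f = σ'_0 + Δσ = 76.1 + 108 = 184.1 kPa.
Normally consolidated clay, so the full stress increment lies on the virgin compression line:
S_c = C_c·H/(1+e₀)·log₁₀(σ'_f/σ'_0) = 0.2×4.7/(1+1.06)×log₁₀(184.1/76.1)
    = 0.45631 × 0.38367 = 0.1751 m

S_c ≈ 175 mm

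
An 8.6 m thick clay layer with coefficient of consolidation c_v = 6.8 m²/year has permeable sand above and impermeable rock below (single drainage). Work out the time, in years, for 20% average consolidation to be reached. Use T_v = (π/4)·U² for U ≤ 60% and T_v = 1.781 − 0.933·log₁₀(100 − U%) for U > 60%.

Drainage path length: H_d = H = 8.6 m (single drainage).
U ≤ 60%: T_v = (π/4)·U² = (π/4)×0.2² = 0.031416.
t = T_v·H_d²/c_v = 0.031416×8.6²/6.8 = 0.3417 years.

t ≈ 0.342 years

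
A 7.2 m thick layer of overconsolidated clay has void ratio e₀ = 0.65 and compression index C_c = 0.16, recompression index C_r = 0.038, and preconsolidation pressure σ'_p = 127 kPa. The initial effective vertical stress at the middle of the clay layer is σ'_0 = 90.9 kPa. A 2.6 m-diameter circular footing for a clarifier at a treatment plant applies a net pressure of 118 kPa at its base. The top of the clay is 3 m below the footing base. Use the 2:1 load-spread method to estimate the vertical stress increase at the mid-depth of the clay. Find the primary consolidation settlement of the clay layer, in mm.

Mid-depth of clay below the footing base: z = 3 + 7.2/2 = 6.6 m.
Stress increase at mid-clay by the 2:1 spreading method:
Δσ ≈ qD²/(D+z)² = 118×2.6²/(2.6+6.6)² = 9.4244 kPa
Final effective stress: σ'_f = 90.9 + 9.4244 = 100.32 kPa.
σ'_f = 100.32 ≤ σ'_p = 127 kPa, so the clay remains overconsolidated and only the recompression index applies:
S_c = C_r·H/(1+e₀)·log₁₀(σ'_f/σ'_0) = 0.038×7.2/1.65×log₁₀(100.32/90.9)
    = 0.16582 × 0.042824 = 0.007101 m

S_c ≈ 7.1 mm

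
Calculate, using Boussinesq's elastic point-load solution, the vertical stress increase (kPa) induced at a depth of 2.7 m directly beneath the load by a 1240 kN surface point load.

Δσ_z ≈ 81.2 kPa

Boussinesq vertical stress below a point load on an elastic half-space:
Δσ_z = 3P/(2πz²) · [1 + (r/z)²]^(−5/2)
r/z = 0/2.7 = 0; [1+(r/z)²]^(−5/2) = 1.
Δσ_z = 3×1240/(2π×2.7²) × 1 = 81.215 × 1 = 81.22 kPa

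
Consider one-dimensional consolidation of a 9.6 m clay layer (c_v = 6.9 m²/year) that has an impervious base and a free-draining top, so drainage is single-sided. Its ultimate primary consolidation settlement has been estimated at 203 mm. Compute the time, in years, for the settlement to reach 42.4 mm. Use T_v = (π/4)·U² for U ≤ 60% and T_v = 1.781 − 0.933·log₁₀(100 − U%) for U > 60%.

Drainage path length: H_d = H = 9.6 m (single drainage).
U = S(t)/S_ult = 42.4/203 = 0.2089.
U ≤ 60%: T_v = (π/4)·U² = (π/4)×0.20887² = 0.034263.
t = T_v·H_d²/c_v = 0.034263×9.6²/6.9 = 0.4576 years.

t ≈ 0.458 years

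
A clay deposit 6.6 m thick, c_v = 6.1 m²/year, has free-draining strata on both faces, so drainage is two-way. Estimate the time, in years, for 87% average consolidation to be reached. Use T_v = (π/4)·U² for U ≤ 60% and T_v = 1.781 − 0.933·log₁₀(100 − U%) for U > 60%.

t ≈ 1.32 years

Drainage path length: H_d = H/2 = 3.3 m (double drainage).
U > 60%: T_v = 1.781 − 0.933·log₁₀(100 − 87) = 0.74169.
t = T_v·H_d²/c_v = 0.74169×3.3²/6.1 = 1.324 years.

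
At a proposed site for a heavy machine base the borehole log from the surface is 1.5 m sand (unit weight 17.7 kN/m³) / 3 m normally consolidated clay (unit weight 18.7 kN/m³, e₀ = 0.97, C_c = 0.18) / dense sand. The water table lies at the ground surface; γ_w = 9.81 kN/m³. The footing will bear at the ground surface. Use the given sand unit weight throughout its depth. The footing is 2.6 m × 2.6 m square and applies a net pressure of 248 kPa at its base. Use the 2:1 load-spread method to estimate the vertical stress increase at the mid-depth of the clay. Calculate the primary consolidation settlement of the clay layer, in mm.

Mid-depth of clay below the ground surface: z = 1.5 + 3/2 = 3 m.
Total vertical stress at mid-clay: σ_v = 17.7×1.5 + 18.7×1.5 = 54.6 kPa.
Pore pressure: u = 9.81×(3 − 0) = 29.43 kPa.
Initial effective stress: σ'_0 = σ_v − u = 54.6 − 29.43 = 25.17 kPa.
Stress increase at mid-clay by the 2:1 spreading method:
Δσ = qBL/((B+z)(L+z)) = 248×2.6×2.6/((2.6+3)(2.6+3)) = 53.459 kPa
Final effective stress: σ'_f = σ'_0 + Δσ = 25.17 + 53.459 = 78.629 kPa.
Normally consolidated clay, so the full stress increment lies on the virgin compression line:
S_c = C_c·H/(1+e₀)·log₁₀(σ'_f/σ'_0) = 0.18×3/(1+0.97)×log₁₀(78.629/25.17)
    = 0.27411 × 0.4947 = 0.1356 m

S_c ≈ 136 mm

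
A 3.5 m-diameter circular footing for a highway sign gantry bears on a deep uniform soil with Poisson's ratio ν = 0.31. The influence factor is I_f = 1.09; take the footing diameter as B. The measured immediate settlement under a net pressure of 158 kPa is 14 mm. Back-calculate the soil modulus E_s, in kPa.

E_s ≈ 38900 kPa

S_e = q·B·(1−ν²)/E_s · I_f  ⇒  E_s = q·B·(1−ν²)·I_f / S_e.
E_s = 158 × 3.5 × 0.9039 × 1.09 / 0.014 = 38920 kPa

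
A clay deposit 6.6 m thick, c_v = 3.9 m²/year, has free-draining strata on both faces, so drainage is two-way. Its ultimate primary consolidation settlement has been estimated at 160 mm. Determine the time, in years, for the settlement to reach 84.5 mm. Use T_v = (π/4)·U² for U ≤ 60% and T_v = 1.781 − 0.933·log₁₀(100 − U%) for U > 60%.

t ≈ 0.612 years

Drainage path length: H_d = H/2 = 3.3 m (double drainage).
U = S(t)/S_ult = 84.5/160 = 0.5281.
U ≤ 60%: T_v = (π/4)·U² = (π/4)×0.52812² = 0.21906.
t = T_v·H_d²/c_v = 0.21906×3.3²/3.9 = 0.6117 years.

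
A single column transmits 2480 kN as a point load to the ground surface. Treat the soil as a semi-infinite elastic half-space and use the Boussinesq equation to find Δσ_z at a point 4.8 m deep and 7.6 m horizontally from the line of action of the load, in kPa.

Boussinesq vertical stress below a point load on an elastic half-space:
Δσ_z = 3P/(2πz²) · [1 + (r/z)²]^(−5/2)
r/z = 7.6/4.8 = 1.5833; [1+(r/z)²]^(−5/2) = 0.043419.
Δσ_z = 3×2480/(2π×4.8²) × 0.043419 = 51.394 × 0.043419 = 2.231 kPa

Δσ_z ≈ 2.23 kPa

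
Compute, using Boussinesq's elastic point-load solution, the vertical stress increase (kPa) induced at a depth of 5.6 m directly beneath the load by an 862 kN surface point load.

Δσ_z ≈ 13.1 kPa

Boussinesq vertical stress below a point load on an elastic half-space:
Δσ_z = 3P/(2πz²) · [1 + (r/z)²]^(−5/2)
r/z = 0/5.6 = 0; [1+(r/z)²]^(−5/2) = 1.
Δσ_z = 3×862/(2π×5.6²) × 1 = 13.124 × 1 = 13.12 kPa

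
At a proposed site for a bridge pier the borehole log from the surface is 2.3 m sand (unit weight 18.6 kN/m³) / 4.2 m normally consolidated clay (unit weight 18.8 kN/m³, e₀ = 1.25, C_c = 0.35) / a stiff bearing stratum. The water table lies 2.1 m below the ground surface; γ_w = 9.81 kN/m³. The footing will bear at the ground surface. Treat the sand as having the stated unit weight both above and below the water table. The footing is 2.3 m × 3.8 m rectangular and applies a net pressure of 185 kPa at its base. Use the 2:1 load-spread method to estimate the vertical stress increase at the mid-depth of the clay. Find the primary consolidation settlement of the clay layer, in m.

Mid-depth of clay below the ground surface: z = 2.3 + 4.2/2 = 4.4 m.
Total vertical stress at mid-clay: σ_v = 18.6×2.3 + 18.8×2.1 = 82.26 kPa.
Pore pressure: u = 9.81×(4.4 − 2.1) = 22.563 kPa.
Initial effective stress: σ'_0 = σ_v − u = 82.26 − 22.563 = 59.697 kPa.
Stress increase at mid-clay by the 2:1 spreading method:
Δσ = qBL/((B+z)(L+z)) = 185×2.3×3.8/((2.3+4.4)(3.8+4.4)) = 29.43 kPa
Final effective stress: σ'_f = σ'_0 + Δσ = 59.697 + 29.43 = 89.127 kPa.
Normally consolidated clay, so the full stress increment lies on the virgin compression line:
S_c = C_c·H/(1+e₀)·log₁₀(σ'_f/σ'_0) = 0.35×4.2/(1+1.25)×log₁₀(89.127/59.697)
    = 0.65333 × 0.17406 = 0.1137 m

S_c ≈ 0.114 m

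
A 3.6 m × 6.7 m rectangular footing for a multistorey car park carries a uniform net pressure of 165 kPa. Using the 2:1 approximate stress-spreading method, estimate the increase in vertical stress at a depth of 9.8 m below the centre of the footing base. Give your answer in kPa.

By the 2:1 method the load spreads at 1 horizontal : 2 vertical, so at depth z the loaded area has grown by z in each plan dimension:
Δσ = qBL/((B+z)(L+z)) = 165×3.6×6.7/((3.6+9.8)(6.7+9.8)) = 18 kPa

Δσ_z ≈ 18 kPa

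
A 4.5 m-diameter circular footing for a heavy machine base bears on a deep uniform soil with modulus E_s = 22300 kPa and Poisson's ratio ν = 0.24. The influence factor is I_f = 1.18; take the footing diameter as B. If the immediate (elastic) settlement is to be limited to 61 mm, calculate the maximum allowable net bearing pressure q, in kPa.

S_e = q·B·(1−ν²)/E_s · I_f  ⇒  q = S_e·E_s / (B·(1−ν²)·I_f).
q = 0.061 × 22300 / (4.5 × 0.9424 × 1.18) = 271.8 kPa

q ≈ 272 kPa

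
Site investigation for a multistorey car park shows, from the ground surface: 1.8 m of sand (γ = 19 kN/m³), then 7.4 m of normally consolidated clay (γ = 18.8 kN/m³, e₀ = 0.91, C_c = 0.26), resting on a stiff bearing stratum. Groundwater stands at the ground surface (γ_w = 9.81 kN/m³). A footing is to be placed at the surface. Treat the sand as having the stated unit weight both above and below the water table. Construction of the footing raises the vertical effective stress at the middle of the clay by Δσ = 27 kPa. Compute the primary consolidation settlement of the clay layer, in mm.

Mid-depth of clay below the ground surface: z = 1.8 + 7.4/2 = 5.5 m.
Total vertical stress at mid-clay: σ_v = 19×1.8 + 18.8×3.7 = 103.76 kPa.
Pore pressure: u = 9.81×(5.5 − 0) = 53.955 kPa.
Initial effective stress: σ'_0 = σ_v − u = 103.76 − 53.955 = 49.805 kPa.
Final effective stress: σ'_f = σ'_0 + Δσ = 49.805 + 27 = 76.805 kPa.
Normally consolidated clay, so the full stress increment lies on the virgin compression line:
S_c = C_c·H/(1+e₀)·log₁₀(σ'_f/σ'_0) = 0.26×7.4/(1+0.91)×log₁₀(76.805/49.805)
    = 1.0073 × 0.18812 = 0.1895 m

S_c ≈ 189 mm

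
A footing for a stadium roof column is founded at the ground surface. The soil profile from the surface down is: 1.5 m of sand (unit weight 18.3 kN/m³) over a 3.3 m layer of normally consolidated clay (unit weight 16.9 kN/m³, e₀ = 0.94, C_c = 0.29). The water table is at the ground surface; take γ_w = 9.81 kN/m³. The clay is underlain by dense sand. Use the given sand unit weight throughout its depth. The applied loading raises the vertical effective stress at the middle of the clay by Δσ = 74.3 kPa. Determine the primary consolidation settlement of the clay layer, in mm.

S_c ≈ 299 mm

Mid-depth of clay below the ground surface: z = 1.5 + 3.3/2 = 3.15 m.
Total vertical stress at mid-clay: σ_v = 18.3×1.5 + 16.9×1.65 = 55.335 kPa.
Pore pressure: u = 9.81×(3.15 − 0) = 30.902 kPa.
Initial effective stress: σ'_0 = σ_v − u = 55.335 − 30.902 = 24.433 kPa.
Final effective stress: σ'_f = σ'_0 + Δσ = 24.433 + 74.3 = 98.733 kPa.
Normally consolidated clay, so the full stress increment lies on the virgin compression line:
S_c = C_c·H/(1+e₀)·log₁₀(σ'_f/σ'_0) = 0.29×3.3/(1+0.94)×log₁₀(98.733/24.433)
    = 0.4933 × 0.60649 = 0.2992 m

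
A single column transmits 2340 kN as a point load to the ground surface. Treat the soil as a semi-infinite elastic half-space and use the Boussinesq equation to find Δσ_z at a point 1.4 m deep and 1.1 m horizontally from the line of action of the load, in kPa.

Boussinesq vertical stress below a point load on an elastic half-space:
Δσ_z = 3P/(2πz²) · [1 + (r/z)²]^(−5/2)
r/z = 1.1/1.4 = 0.78571; [1+(r/z)²]^(−5/2) = 0.3006.
Δσ_z = 3×2340/(2π×1.4²) × 0.3006 = 570.03 × 0.3006 = 171.4 kPa

Δσ_z ≈ 171 kPa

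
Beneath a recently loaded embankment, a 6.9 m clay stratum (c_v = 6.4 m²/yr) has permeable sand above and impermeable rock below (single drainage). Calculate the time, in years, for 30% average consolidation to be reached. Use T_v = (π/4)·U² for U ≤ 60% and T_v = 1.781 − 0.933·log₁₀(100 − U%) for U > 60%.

Drainage path length: H_d = H = 6.9 m (single drainage).
U ≤ 60%: T_v = (π/4)·U² = (π/4)×0.3² = 0.070686.
t = T_v·H_d²/c_v = 0.070686×6.9²/6.4 = 0.5258 years.

t ≈ 0.526 years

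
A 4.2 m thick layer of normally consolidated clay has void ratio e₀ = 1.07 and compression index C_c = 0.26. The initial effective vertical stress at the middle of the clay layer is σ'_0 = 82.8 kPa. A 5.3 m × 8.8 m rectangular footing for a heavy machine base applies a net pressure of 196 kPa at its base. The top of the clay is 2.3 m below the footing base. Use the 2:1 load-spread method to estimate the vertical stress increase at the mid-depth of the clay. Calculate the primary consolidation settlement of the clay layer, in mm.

Mid-depth of clay below the footing base: z = 2.3 + 4.2/2 = 4.4 m.
Stress increase at mid-clay by the 2:1 spreading method:
Δσ = qBL/((B+z)(L+z)) = 196×5.3×8.8/((5.3+4.4)(8.8+4.4)) = 71.395 kPa
Final effective stress: σ'_f = σ'_0 + Δσ = 82.8 + 71.395 = 154.19 kPa.
Normally consolidated clay, so the full stress increment lies on the virgin compression line:
S_c = C_c·H/(1+e₀)·log₁₀(σ'_f/σ'_0) = 0.26×4.2/(1+1.07)×log₁₀(154.19/82.8)
    = 0.52754 × 0.27003 = 0.1425 m

S_c ≈ 142 mm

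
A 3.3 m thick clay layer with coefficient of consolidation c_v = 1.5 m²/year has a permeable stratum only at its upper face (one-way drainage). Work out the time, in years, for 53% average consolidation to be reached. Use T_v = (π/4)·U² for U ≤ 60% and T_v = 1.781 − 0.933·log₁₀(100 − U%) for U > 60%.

t ≈ 1.6 years

Drainage path length: H_d = H = 3.3 m (single drainage).
U ≤ 60%: T_v = (π/4)·U² = (π/4)×0.53² = 0.22062.
t = T_v·H_d²/c_v = 0.22062×3.3²/1.5 = 1.602 years.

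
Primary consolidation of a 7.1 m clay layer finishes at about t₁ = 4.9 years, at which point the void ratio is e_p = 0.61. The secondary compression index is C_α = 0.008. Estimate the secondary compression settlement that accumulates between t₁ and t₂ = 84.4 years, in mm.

S_s ≈ 43.6 mm

Secondary compression: S_s = C_α·H/(1+e_p)·log₁₀(t₂/t₁)
S_s = 0.008×7.1/(1+0.61)×log₁₀(84.4/4.9)
    = 0.03528 × 1.236 = 0.04361 m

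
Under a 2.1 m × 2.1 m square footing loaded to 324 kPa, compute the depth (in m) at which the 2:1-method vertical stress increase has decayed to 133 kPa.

2:1 spreading — at depth z the loaded area has grown by z in each plan dimension:
qB²/(B+z)² = Δσ_z ⇒ z = B(√(q/Δσ_z) − 1) = 2.1×(√(324/133) − 1) = 1.178 m

z ≈ 1.18 m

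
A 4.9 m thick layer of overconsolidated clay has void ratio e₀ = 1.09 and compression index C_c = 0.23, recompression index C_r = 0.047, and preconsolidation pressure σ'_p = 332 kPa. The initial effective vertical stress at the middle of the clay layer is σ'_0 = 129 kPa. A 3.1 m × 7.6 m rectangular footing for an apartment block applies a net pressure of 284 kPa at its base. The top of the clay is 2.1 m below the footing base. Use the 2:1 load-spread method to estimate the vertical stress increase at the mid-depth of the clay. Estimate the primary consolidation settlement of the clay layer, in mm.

Mid-depth of clay below the footing base: z = 2.1 + 4.9/2 = 4.55 m.
Stress increase at mid-clay by the 2:1 spreading method:
Δσ = qBL/((B+z)(L+z)) = 284×3.1×7.6/((3.1+4.55)(7.6+4.55)) = 71.987 kPa
Final effective stress: σ'_f = 129 + 71.987 = 200.99 kPa.
σ'_f = 200.99 ≤ σ'_p = 332 kPa, so the clay remains overconsolidated and only the recompression index applies:
S_c = C_r·H/(1+e₀)·log₁₀(σ'_f/σ'_0) = 0.047×4.9/2.09×log₁₀(200.99/129)
    = 0.11019 × 0.19258 = 0.02122 m

S_c ≈ 21.2 mm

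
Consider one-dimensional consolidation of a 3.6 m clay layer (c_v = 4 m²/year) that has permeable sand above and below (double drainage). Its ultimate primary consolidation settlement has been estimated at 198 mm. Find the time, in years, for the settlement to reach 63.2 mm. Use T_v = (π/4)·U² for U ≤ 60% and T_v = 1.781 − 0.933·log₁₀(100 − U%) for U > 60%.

Drainage path length: H_d = H/2 = 1.8 m (double drainage).
U = S(t)/S_ult = 63.2/198 = 0.3192.
U ≤ 60%: T_v = (π/4)·U² = (π/4)×0.31919² = 0.080019.
t = T_v·H_d²/c_v = 0.080019×1.8²/4 = 0.06482 years.

t ≈ 0.0648 years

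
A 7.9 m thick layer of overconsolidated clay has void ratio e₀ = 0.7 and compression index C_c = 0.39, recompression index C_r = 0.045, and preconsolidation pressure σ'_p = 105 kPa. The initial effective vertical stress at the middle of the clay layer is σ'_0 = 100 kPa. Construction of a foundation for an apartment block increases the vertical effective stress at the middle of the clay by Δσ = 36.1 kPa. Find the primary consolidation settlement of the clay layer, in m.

Final effective stress: σ'_f = 100 + 36.1 = 136.1 kPa.
σ'_f = 136.1 > σ'_p = 105 kPa, so the stress path crosses the preconsolidation pressure — recompression up to σ'_p, then virgin compression beyond:
S_c = H/(1+e₀)·[C_r·log₁₀(σ'_p/σ'_0) + C_c·log₁₀(σ'_f/σ'_p)]
    = 7.9/1.7 × [0.045×log₁₀(105/100) + 0.39×log₁₀(136.1/105)]
    = 4.6471 × [0.00095352 + 0.043941] = 0.2086 m

S_c ≈ 0.209 m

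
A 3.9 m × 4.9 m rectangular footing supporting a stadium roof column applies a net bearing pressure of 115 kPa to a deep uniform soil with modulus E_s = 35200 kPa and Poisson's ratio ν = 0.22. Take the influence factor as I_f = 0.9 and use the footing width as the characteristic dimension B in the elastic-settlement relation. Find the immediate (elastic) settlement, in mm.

S_e ≈ 10.9 mm

Immediate (elastic) settlement: S_e = q·B·(1−ν²)/E_s · I_f.
S_e = 115 × 3.9 × (1 − 0.22²) / 35200 × 0.9
    = 115 × 3.9 × 0.9516 / 35200 × 0.9
    = 0.01091 m = 10.91 mm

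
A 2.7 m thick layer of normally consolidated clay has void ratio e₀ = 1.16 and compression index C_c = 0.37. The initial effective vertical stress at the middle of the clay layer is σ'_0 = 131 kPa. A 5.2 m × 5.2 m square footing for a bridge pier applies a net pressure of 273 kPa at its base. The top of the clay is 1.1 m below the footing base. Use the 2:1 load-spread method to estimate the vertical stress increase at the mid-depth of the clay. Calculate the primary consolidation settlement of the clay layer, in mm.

Mid-depth of clay below the footing base: z = 1.1 + 2.7/2 = 2.45 m.
Stress increase at mid-clay by the 2:1 spreading method:
Δσ = qBL/((B+z)(L+z)) = 273×5.2×5.2/((5.2+2.45)(5.2+2.45)) = 126.14 kPa
Final effective stress: σ'_f = σ'_0 + Δσ = 131 + 126.14 = 257.14 kPa.
Normally consolidated clay, so the full stress increment lies on the virgin compression line:
S_c = C_c·H/(1+e₀)·log₁₀(σ'_f/σ'_0) = 0.37×2.7/(1+1.16)×log₁₀(257.14/131)
    = 0.4625 × 0.2929 = 0.1355 m

S_c ≈ 135 mm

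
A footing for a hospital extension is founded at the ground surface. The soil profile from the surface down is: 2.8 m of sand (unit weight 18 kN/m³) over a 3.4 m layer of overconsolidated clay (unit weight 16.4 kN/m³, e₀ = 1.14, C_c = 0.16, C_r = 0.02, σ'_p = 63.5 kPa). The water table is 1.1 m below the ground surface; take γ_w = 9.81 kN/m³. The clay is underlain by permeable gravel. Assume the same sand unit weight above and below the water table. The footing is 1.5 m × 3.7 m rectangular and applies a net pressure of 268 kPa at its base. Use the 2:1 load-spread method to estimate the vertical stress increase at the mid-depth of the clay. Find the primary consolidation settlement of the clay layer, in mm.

S_c ≈ 23.4 mm

Mid-depth of clay below the ground surface: z = 2.8 + 3.4/2 = 4.5 m.
Total vertical stress at mid-clay: σ_v = 18×2.8 + 16.4×1.7 = 78.28 kPa.
Pore pressure: u = 9.81×(4.5 − 1.1) = 33.354 kPa.
Initial effective stress: σ'_0 = σ_v − u = 78.28 − 33.354 = 44.926 kPa.
Stress increase at mid-clay by the 2:1 spreading method:
Δσ = qBL/((B+z)(L+z)) = 268×1.5×3.7/((1.5+4.5)(3.7+4.5)) = 30.232 kPa
Final effective stress: σ'_f = 44.926 + 30.232 = 75.158 kPa.
σ'_f = 75.158 > σ'_p = 63.5 kPa, so the stress path crosses the preconsolidation pressure — recompression up to σ'_p, then virgin compression beyond:
S_c = H/(1+e₀)·[C_r·log₁₀(σ'_p/σ'_0) + C_c·log₁₀(σ'_f/σ'_p)]
    = 3.4/2.14 × [0.02×log₁₀(63.5/44.926) + 0.16×log₁₀(75.158/63.5)]
    = 1.5888 × [0.0030055 + 0.011712] = 0.02338 m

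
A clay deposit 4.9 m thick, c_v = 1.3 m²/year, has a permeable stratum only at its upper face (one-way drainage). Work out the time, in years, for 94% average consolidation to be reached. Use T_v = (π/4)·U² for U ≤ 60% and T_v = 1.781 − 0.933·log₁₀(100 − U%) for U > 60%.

Drainage path length: H_d = H = 4.9 m (single drainage).
U > 60%: T_v = 1.781 − 0.933·log₁₀(100 − 94) = 1.055.
t = T_v·H_d²/c_v = 1.055×4.9²/1.3 = 19.49 years.

t ≈ 19.5 years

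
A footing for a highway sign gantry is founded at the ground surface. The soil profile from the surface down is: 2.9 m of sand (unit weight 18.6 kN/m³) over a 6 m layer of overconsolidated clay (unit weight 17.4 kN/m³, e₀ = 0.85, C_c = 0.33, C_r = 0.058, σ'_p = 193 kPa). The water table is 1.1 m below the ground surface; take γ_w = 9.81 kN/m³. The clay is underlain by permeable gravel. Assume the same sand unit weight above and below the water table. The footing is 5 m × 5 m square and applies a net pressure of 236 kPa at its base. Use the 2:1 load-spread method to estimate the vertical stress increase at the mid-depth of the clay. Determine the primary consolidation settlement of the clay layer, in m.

S_c ≈ 0.0499 m

Mid-depth of clay below the ground surface: z = 2.9 + 6/2 = 5.9 m.
Total vertical stress at mid-clay: σ_v = 18.6×2.9 + 17.4×3 = 106.14 kPa.
Pore pressure: u = 9.81×(5.9 − 1.1) = 47.088 kPa.
Initial effective stress: σ'_0 = σ_v − u = 106.14 − 47.088 = 59.052 kPa.
Stress increase at mid-clay by the 2:1 spreading method:
Δσ = qBL/((B+z)(L+z)) = 236×5×5/((5+5.9)(5+5.9)) = 49.659 kPa
Final effective stress: σ'_f = 59.052 + 49.659 = 108.71 kPa.
σ'_f = 108.71 ≤ σ'_p = 193 kPa, so the clay remains overconsolidated and only the recompression index applies:
S_c = C_r·H/(1+e₀)·log₁₀(σ'_f/σ'_0) = 0.058×6/1.85×log₁₀(108.71/59.052)
    = 0.18811 × 0.26503 = 0.04985 m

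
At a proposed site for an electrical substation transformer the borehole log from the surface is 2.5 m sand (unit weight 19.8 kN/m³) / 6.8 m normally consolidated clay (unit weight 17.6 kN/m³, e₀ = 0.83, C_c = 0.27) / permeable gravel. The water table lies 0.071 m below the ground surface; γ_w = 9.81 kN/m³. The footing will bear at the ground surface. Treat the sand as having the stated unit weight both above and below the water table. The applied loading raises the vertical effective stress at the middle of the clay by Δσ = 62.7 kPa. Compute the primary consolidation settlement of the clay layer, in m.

S_c ≈ 0.344 m

Mid-depth of clay below the ground surface: z = 2.5 + 6.8/2 = 5.9 m.
Total vertical stress at mid-clay: σ_v = 19.8×2.5 + 17.6×3.4 = 109.34 kPa.
Pore pressure: u = 9.81×(5.9 − 0.071) = 57.182 kPa.
Initial effective stress: σ'_0 = σ_v − u = 109.34 − 57.182 = 52.158 kPa.
Final effective stress: σ'_f = σ'_0 + Δσ = 52.158 + 62.7 = 114.86 kPa.
Normally consolidated clay, so the full stress increment lies on the virgin compression line:
S_c = C_c·H/(1+e₀)·log₁₀(σ'_f/σ'_0) = 0.27×6.8/(1+0.83)×log₁₀(114.86/52.158)
    = 1.0033 × 0.34285 = 0.344 m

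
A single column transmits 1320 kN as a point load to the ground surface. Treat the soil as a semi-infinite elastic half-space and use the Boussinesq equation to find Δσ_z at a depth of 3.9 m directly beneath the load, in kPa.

Boussinesq vertical stress below a point load on an elastic half-space:
Δσ_z = 3P/(2πz²) · [1 + (r/z)²]^(−5/2)
r/z = 0/3.9 = 0; [1+(r/z)²]^(−5/2) = 1.
Δσ_z = 3×1320/(2π×3.9²) × 1 = 41.437 × 1 = 41.44 kPa

Δσ_z ≈ 41.4 kPa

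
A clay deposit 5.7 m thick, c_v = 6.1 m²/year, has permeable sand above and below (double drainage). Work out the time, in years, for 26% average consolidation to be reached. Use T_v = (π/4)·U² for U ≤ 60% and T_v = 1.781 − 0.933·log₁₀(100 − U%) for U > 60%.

t ≈ 0.0707 years

Drainage path length: H_d = H/2 = 2.85 m (double drainage).
U ≤ 60%: T_v = (π/4)·U² = (π/4)×0.26² = 0.053093.
t = T_v·H_d²/c_v = 0.053093×2.85²/6.1 = 0.0707 years.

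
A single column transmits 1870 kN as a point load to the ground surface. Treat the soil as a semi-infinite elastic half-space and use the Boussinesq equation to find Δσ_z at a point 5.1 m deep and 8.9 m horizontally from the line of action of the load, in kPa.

Boussinesq vertical stress below a point load on an elastic half-space:
Δσ_z = 3P/(2πz²) · [1 + (r/z)²]^(−5/2)
r/z = 8.9/5.1 = 1.7451; [1+(r/z)²]^(−5/2) = 0.030381.
Δσ_z = 3×1870/(2π×5.1²) × 0.030381 = 34.328 × 0.030381 = 1.043 kPa

Δσ_z ≈ 1.04 kPa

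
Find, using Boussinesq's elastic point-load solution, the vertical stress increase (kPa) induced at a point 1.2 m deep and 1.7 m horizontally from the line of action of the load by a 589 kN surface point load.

Δσ_z ≈ 12.5 kPa

Boussinesq vertical stress below a point load on an elastic half-space:
Δσ_z = 3P/(2πz²) · [1 + (r/z)²]^(−5/2)
r/z = 1.7/1.2 = 1.4167; [1+(r/z)²]^(−5/2) = 0.06378.
Δσ_z = 3×589/(2π×1.2²) × 0.06378 = 195.3 × 0.06378 = 12.46 kPa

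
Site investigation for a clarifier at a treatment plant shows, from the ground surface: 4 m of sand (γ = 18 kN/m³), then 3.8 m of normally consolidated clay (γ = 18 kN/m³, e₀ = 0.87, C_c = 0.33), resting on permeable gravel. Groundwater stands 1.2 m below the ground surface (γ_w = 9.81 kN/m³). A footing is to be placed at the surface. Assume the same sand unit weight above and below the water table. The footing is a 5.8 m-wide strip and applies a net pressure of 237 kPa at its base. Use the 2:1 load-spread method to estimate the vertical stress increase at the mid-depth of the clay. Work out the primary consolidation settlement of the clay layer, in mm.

S_c ≈ 316 mm

Mid-depth of clay below the ground surface: z = 4 + 3.8/2 = 5.9 m.
Total vertical stress at mid-clay: σ_v = 18×4 + 18×1.9 = 106.2 kPa.
Pore pressure: u = 9.81×(5.9 − 1.2) = 46.107 kPa.
Initial effective stress: σ'_0 = σ_v − u = 106.2 − 46.107 = 60.093 kPa.
Stress increase at mid-clay by the 2:1 spreading method:
Δσ = qB/(B+z) = 237×5.8/(5.8+5.9) = 117.49 kPa
Final effective stress: σ'_f = σ'_0 + Δσ = 60.093 + 117.49 = 177.58 kPa.
Normally consolidated clay, so the full stress increment lies on the virgin compression line:
S_c = C_c·H/(1+e₀)·log₁₀(σ'_f/σ'_0) = 0.33×3.8/(1+0.87)×log₁₀(177.58/60.093)
    = 0.67059 × 0.47057 = 0.3156 m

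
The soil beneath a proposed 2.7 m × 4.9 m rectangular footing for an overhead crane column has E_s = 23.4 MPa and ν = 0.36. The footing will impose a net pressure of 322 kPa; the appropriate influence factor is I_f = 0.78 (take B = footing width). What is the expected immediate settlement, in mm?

Immediate (elastic) settlement: S_e = q·B·(1−ν²)/E_s · I_f.
E_s = 23.4 MPa = 23400 kPa.
S_e = 322 × 2.7 × (1 − 0.36²) / 23400 × 0.78
    = 322 × 2.7 × 0.8704 / 23400 × 0.78
    = 0.02522 m = 25.22 mm

S_e ≈ 25.2 mm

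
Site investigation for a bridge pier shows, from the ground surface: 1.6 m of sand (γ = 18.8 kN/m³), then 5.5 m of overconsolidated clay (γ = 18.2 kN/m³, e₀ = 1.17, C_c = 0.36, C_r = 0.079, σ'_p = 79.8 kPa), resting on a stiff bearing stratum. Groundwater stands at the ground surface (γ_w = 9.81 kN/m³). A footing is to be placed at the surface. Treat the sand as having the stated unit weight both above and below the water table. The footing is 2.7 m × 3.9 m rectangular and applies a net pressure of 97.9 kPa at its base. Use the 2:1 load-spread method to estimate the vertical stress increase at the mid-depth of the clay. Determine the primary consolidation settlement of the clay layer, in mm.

Mid-depth of clay below the ground surface: z = 1.6 + 5.5/2 = 4.35 m.
Total vertical stress at mid-clay: σ_v = 18.8×1.6 + 18.2×2.75 = 80.13 kPa.
Pore pressure: u = 9.81×(4.35 − 0) = 42.673 kPa.
Initial effective stress: σ'_0 = σ_v − u = 80.13 − 42.673 = 37.457 kPa.
Stress increase at mid-clay by the 2:1 spreading method:
Δσ = qBL/((B+z)(L+z)) = 97.9×2.7×3.9/((2.7+4.35)(3.9+4.35)) = 17.724 kPa
Final effective stress: σ'_f = 37.457 + 17.724 = 55.181 kPa.
σ'_f = 55.181 ≤ σ'_p = 79.8 kPa, so the clay remains overconsolidated and only the recompression index applies:
S_c = C_r·H/(1+e₀)·log₁₀(σ'_f/σ'_0) = 0.079×5.5/2.17×log₁₀(55.181/37.457)
    = 0.20023 × 0.16826 = 0.03369 m

S_c ≈ 33.7 mm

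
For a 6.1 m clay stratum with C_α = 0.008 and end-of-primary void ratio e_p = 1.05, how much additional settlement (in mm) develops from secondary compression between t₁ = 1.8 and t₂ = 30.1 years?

Secondary compression: S_s = C_α·H/(1+e_p)·log₁₀(t₂/t₁)
S_s = 0.008×6.1/(1+1.05)×log₁₀(30.1/1.8)
    = 0.0238 × 1.223 = 0.02912 m

S_s ≈ 29.1 mm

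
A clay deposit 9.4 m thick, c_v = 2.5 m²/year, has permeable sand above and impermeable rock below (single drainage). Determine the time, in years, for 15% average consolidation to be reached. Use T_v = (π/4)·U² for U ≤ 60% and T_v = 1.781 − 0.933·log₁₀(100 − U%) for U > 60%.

Drainage path length: H_d = H = 9.4 m (single drainage).
U ≤ 60%: T_v = (π/4)·U² = (π/4)×0.15² = 0.017671.
t = T_v·H_d²/c_v = 0.017671×9.4²/2.5 = 0.6246 years.

t ≈ 0.625 years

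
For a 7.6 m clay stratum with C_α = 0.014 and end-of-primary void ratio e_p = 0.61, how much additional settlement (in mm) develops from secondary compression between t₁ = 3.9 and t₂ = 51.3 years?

Secondary compression: S_s = C_α·H/(1+e_p)·log₁₀(t₂/t₁)
S_s = 0.014×7.6/(1+0.61)×log₁₀(51.3/3.9)
    = 0.06609 × 1.119 = 0.07395 m

S_s ≈ 74 mm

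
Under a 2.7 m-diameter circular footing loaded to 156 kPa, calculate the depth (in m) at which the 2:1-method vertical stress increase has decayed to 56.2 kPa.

2:1 spreading — at depth z the loaded area has grown by z in each plan dimension:
qD²/(D+z)² = Δσ_z ⇒ z = D(√(q/Δσ_z) − 1) = 2.7×(√(156/56.2) − 1) = 1.798 m

z ≈ 1.8 m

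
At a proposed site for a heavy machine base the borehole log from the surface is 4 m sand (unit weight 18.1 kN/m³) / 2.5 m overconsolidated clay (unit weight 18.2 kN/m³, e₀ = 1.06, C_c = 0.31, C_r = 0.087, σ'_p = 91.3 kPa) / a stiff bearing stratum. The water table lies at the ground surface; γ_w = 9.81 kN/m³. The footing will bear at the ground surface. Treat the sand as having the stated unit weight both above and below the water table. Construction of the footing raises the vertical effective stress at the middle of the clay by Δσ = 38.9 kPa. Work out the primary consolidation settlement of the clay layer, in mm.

Mid-depth of clay below the ground surface: z = 4 + 2.5/2 = 5.25 m.
Total vertical stress at mid-clay: σ_v = 18.1×4 + 18.2×1.25 = 95.15 kPa.
Pore pressure: u = 9.81×(5.25 − 0) = 51.503 kPa.
Initial effective stress: σ'_0 = σ_v − u = 95.15 − 51.503 = 43.647 kPa.
Final effective stress: σ'_f = 43.647 + 38.9 = 82.547 kPa.
σ'_f = 82.547 ≤ σ'_p = 91.3 kPa, so the clay remains overconsolidated and only the recompression index applies:
S_c = C_r·H/(1+e₀)·log₁₀(σ'_f/σ'_0) = 0.087×2.5/2.06×log₁₀(82.547/43.647)
    = 0.10558 × 0.27675 = 0.02922 m

S_c ≈ 29.2 mm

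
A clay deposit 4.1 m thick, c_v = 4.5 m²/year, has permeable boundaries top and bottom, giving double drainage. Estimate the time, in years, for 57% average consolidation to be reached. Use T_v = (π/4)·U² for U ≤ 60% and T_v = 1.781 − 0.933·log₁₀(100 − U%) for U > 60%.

t ≈ 0.238 years

Drainage path length: H_d = H/2 = 2.05 m (double drainage).
U ≤ 60%: T_v = (π/4)·U² = (π/4)×0.57² = 0.25518.
t = T_v·H_d²/c_v = 0.25518×2.05²/4.5 = 0.2383 years.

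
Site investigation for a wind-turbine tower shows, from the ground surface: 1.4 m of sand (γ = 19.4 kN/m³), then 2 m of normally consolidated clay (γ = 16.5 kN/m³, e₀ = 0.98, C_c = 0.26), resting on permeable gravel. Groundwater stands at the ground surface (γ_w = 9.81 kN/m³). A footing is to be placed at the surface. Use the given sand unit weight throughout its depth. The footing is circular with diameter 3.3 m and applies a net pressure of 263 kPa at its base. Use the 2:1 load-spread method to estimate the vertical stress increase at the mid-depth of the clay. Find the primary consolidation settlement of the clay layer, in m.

Mid-depth of clay below the ground surface: z = 1.4 + 2/2 = 2.4 m.
Total vertical stress at mid-clay: σ_v = 19.4×1.4 + 16.5×1 = 43.66 kPa.
Pore pressure: u = 9.81×(2.4 − 0) = 23.544 kPa.
Initial effective stress: σ'_0 = σ_v − u = 43.66 − 23.544 = 20.116 kPa.
Stress increase at mid-clay by the 2:1 spreading method:
Δσ ≈ qD²/(D+z)² = 263×3.3²/(3.3+2.4)² = 88.152 kPa
Final effective stress: σ'_f = σ'_0 + Δσ = 20.116 + 88.152 = 108.27 kPa.
Normally consolidated clay, so the full stress increment lies on the virgin compression line:
S_c = C_c·H/(1+e₀)·log₁₀(σ'_f/σ'_0) = 0.26×2/(1+0.98)×log₁₀(108.27/20.116)
    = 0.26263 × 0.73097 = 0.192 m

S_c ≈ 0.192 m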